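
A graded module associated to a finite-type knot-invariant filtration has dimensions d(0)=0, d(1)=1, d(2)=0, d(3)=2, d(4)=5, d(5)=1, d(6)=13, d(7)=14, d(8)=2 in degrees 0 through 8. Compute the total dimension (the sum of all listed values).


Total dimension = d(0) + d(1) + ... + d(8)
= 0 + 1 + 0 + 2 + 5 + 1 + 13 + 14 + 2
= 38

38


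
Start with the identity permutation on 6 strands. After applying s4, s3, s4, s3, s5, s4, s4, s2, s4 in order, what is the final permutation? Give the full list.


Starting with identity [1, 2, 3, 4, 5, 6].
Apply generators in sequence:
  After s4: [1, 2, 3, 5, 4, 6]
  After s3: [1, 2, 5, 3, 4, 6]
  After s4: [1, 2, 5, 4, 3, 6]
  After s3: [1, 2, 4, 5, 3, 6]
  After s5: [1, 2, 4, 5, 6, 3]
  After s4: [1, 2, 4, 6, 5, 3]
  After s4: [1, 2, 4, 5, 6, 3]
  After s2: [1, 4, 2, 5, 6, 3]
  After s4: [1, 4, 2, 6, 5, 3]
Final permutation: [1, 4, 2, 6, 5, 3]

[1, 4, 2, 6, 5, 3]


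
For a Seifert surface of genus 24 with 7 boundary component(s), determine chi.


chi = 2 - 2g - b
= 2 - 2*24 - 7
= 2 - 48 - 7 = -53

-53


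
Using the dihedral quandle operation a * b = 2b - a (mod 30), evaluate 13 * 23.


13 * 23 = 2*23 - 13 mod 30
= 46 - 13 mod 30
= 33 mod 30 = 3

3


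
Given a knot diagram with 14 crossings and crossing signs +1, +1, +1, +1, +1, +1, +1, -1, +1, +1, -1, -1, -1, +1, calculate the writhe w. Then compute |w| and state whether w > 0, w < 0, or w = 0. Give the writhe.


Step 1: Count positive crossings (+1).
Positive crossings: 10
Step 2: Count negative crossings (-1).
Negative crossings: 4
Step 3: Writhe = (positive) - (negative)
w = 10 - 4 = 6
Step 4: |w| = 6, and w is positive

6


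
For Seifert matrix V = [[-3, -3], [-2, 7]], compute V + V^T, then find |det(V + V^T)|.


Step 1: Form V + V^T where V = [[-3, -3], [-2, 7]]
  V^T = [[-3, -2], [-3, 7]]
  V + V^T = [[-6, -5], [-5, 14]]
Step 2: det(V + V^T) = (-6)*14 - (-5)*(-5)
  = -84 - 25 = -109
Step 3: Knot determinant = |det(V + V^T)| = |-109| = 109

109


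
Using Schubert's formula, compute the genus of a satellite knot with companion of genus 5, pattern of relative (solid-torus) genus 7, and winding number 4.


Schubert: g(satellite) = g_rel(pattern) + |winding| * g(companion),
where g_rel(pattern) is the genus of the pattern relative to the solid torus.
= 7 + 4 * 5
= 7 + 20 = 27

27


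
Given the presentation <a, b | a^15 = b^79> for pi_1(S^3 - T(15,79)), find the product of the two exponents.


The relation is a^15 = b^79.
Product of exponents = 15 * 79
= 1185

1185


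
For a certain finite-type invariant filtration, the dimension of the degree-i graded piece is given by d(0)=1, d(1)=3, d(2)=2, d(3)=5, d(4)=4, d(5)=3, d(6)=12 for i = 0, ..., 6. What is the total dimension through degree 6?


Total dimension = d(0) + d(1) + ... + d(6)
= 1 + 3 + 2 + 5 + 4 + 3 + 12
= 30

30


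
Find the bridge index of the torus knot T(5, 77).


The bridge number of T(p,q) is min(p,q).
min(5, 77) = 5

5


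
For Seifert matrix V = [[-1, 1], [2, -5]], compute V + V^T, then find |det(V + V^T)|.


Step 1: Form V + V^T where V = [[-1, 1], [2, -5]]
  V^T = [[-1, 2], [1, -5]]
  V + V^T = [[-2, 3], [3, -10]]
Step 2: det(V + V^T) = (-2)*(-10) - 3*3
  = 20 - 9 = 11
Step 3: Knot determinant = |det(V + V^T)| = |11| = 11

11


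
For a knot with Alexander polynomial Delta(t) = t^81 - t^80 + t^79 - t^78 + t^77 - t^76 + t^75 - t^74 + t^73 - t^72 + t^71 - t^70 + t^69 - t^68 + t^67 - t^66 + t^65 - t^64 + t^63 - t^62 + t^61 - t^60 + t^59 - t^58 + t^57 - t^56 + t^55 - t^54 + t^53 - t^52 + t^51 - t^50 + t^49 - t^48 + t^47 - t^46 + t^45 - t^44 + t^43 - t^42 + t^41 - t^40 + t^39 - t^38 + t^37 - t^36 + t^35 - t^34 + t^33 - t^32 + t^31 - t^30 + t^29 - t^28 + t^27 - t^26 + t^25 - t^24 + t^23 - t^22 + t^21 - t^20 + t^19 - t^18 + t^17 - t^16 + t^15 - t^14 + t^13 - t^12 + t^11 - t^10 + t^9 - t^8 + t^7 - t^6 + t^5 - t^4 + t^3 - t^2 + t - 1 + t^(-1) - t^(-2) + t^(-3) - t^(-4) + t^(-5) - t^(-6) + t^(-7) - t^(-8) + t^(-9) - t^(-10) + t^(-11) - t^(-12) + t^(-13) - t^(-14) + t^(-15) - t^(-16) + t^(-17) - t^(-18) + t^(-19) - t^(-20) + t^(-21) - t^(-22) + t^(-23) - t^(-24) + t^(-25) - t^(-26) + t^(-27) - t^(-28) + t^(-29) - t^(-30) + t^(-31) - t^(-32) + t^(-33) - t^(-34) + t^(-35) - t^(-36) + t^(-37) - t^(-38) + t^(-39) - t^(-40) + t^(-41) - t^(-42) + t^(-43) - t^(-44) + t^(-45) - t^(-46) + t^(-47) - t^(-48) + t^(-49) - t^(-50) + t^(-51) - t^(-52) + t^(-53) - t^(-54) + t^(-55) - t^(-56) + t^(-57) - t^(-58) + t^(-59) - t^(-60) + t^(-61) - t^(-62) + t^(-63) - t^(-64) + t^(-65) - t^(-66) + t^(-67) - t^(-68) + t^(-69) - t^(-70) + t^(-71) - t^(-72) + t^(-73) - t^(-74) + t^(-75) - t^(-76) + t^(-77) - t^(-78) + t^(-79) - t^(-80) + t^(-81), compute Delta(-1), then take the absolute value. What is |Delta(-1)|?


Step 1: The polynomial has 163 terms with alternating signs, exponents from 81 down to -81.
Step 2: Substitute t = -1. The i-th term has coefficient (-1)^i and exponent (m-i),
  so its value is (-1)^i * (-1)^(m-i) = (-1)^m = -1 for every i.
Step 3: All 163 terms equal -1, so Delta(-1) = 163 * (-1) = -163
Step 4: |Delta(-1)| = 163

163


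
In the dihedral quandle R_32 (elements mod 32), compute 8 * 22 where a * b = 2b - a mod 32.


8 * 22 = 2*22 - 8 mod 32
= 44 - 8 mod 32
= 36 mod 32 = 4

4


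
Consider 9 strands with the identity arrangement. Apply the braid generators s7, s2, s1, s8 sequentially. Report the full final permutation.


Starting with identity [1, 2, 3, 4, 5, 6, 7, 8, 9].
Apply generators in sequence:
  After s7: [1, 2, 3, 4, 5, 6, 8, 7, 9]
  After s2: [1, 3, 2, 4, 5, 6, 8, 7, 9]
  After s1: [3, 1, 2, 4, 5, 6, 8, 7, 9]
  After s8: [3, 1, 2, 4, 5, 6, 8, 9, 7]
Final permutation: [3, 1, 2, 4, 5, 6, 8, 9, 7]

[3, 1, 2, 4, 5, 6, 8, 9, 7]


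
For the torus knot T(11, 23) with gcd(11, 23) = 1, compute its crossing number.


For a torus knot T(p, q) with gcd(p,q)=1,
the crossing number is min(p*(q-1), q*(p-1)).
p*(q-1) = 11*22 = 242
q*(p-1) = 23*10 = 230
min(242, 230) = 230

230


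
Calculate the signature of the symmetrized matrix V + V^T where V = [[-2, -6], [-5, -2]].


Step 1: V + V^T = [[-4, -11], [-11, -4]]
Step 2: trace = -8, det = -105
Step 3: Discriminant = (-8)^2 - 4*(-105) = 484
Step 4: Eigenvalues: 7, -15
Step 5: Signature = (# positive eigenvalues) - (# negative eigenvalues) = 0

0


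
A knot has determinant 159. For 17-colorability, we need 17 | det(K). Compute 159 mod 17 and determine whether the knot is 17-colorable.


Step 1: A knot is p-colorable if and only if p divides its determinant.
Step 2: Compute 159 mod 17.
159 = 9 * 17 + 6
Step 3: 159 mod 17 = 6
Step 4: The knot is 17-colorable: no

6


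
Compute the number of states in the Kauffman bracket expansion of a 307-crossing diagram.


Each crossing contributes 2 choices (A-smoothing or B-smoothing).
Total states = 2^307 = 260740604970814219042361048116400404614587954389239840081425977517360806369707098391474864128

260740604970814219042361048116400404614587954389239840081425977517360806369707098391474864128


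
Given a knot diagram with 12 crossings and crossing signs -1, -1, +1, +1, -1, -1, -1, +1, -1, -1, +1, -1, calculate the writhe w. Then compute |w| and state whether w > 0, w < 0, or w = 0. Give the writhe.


Step 1: Count positive crossings (+1).
Positive crossings: 4
Step 2: Count negative crossings (-1).
Negative crossings: 8
Step 3: Writhe = (positive) - (negative)
w = 4 - 8 = -4
Step 4: |w| = 4, and w is negative

-4


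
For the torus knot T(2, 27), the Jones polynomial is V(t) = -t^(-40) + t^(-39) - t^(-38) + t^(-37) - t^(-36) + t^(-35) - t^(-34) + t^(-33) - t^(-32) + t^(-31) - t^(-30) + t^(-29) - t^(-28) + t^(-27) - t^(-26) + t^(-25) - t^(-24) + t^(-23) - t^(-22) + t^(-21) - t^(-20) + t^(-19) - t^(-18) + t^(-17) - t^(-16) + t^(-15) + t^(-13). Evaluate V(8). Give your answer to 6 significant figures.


Substituting t = 8 into V(t) = -t^(-40) + t^(-39) - t^(-38) + t^(-37) - t^(-36) + t^(-35) - t^(-34) + t^(-33) - t^(-32) + t^(-31) - t^(-30) + t^(-29) - t^(-28) + t^(-27) - t^(-26) + t^(-25) - t^(-24) + t^(-23) - t^(-22) + t^(-21) - t^(-20) + t^(-19) - t^(-18) + t^(-17) - t^(-16) + t^(-15) + t^(-13):
  (-)t^(-40) = -7.52316e-37
  (+)t^(-39) = 6.01853e-36
  (-)t^(-38) = -4.81482e-35
  (+)t^(-37) = 3.85186e-34
  (-)t^(-36) = -3.08149e-33
  (+)t^(-35) = 2.46519e-32
  (-)t^(-34) = -1.97215e-31
  (+)t^(-33) = 1.57772e-30
  (-)t^(-32) = -1.26218e-29
  (+)t^(-31) = 1.00974e-28
  (-)t^(-30) = -8.07794e-28
  (+)t^(-29) = 6.46235e-27
  (-)t^(-28) = -5.16988e-26
  (+)t^(-27) = 4.1359e-25
  (-)t^(-26) = -3.30872e-24
  (+)t^(-25) = 2.64698e-23
  (-)t^(-24) = -2.11758e-22
  (+)t^(-23) = 1.69407e-21
  (-)t^(-22) = -1.35525e-20
  (+)t^(-21) = 1.0842e-19
  (-)t^(-20) = -8.67362e-19
  (+)t^(-19) = 6.93889e-18
  (-)t^(-18) = -5.55112e-17
  (+)t^(-17) = 4.44089e-16
  (-)t^(-16) = -3.55271e-15
  (+)t^(-15) = 2.84217e-14
  (+)t^(-13) = 1.81899e-12
Sum = (-7.52316e-37) + (6.01853e-36) + (-4.81482e-35) + (3.85186e-34) + (-3.08149e-33) + (2.46519e-32) + (-1.97215e-31) + (1.57772e-30) + (-1.26218e-29) + (1.00974e-28) + (-8.07794e-28) + (6.46235e-27) + (-5.16988e-26) + (4.1359e-25) + (-3.30872e-24) + (2.64698e-23) + (-2.11758e-22) + (1.69407e-21) + (-1.35525e-20) + (1.0842e-19) + (-8.67362e-19) + (6.93889e-18) + (-5.55112e-17) + (4.44089e-16) + (-3.55271e-15) + (2.84217e-14) + (1.81899e-12)
= 1.844253145e-12
Rounded to 6 significant figures: 1.84425e-12

1.84425e-12


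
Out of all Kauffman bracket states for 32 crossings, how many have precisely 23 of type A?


We choose which 23 of 32 crossings get A-smoothings.
C(32, 23) = 32! / (23! * 9!)
= 28048800

28048800


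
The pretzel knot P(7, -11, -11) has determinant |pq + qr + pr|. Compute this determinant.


Step 1: Compute pq + qr + pr.
pq = 7*(-11) = -77
qr = (-11)*(-11) = 121
pr = 7*(-11) = -77
pq + qr + pr = -77 + 121 + (-77) = -33
Step 2: Take absolute value.
det(P(7,-11,-11)) = |-33| = 33

33


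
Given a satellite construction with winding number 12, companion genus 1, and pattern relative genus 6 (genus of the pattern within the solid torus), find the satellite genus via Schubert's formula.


Schubert: g(satellite) = g_rel(pattern) + |winding| * g(companion),
where g_rel(pattern) is the genus of the pattern relative to the solid torus.
= 6 + 12 * 1
= 6 + 12 = 18

18


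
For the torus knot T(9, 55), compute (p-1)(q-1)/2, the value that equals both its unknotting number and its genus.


For a torus knot T(p,q), both the unknotting number and genus equal (p-1)(q-1)/2.
= (9-1)(55-1)/2
= 8*54/2
= 432/2 = 216

216


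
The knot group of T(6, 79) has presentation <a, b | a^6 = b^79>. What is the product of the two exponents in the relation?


The relation is a^6 = b^79.
Product of exponents = 6 * 79
= 474

474


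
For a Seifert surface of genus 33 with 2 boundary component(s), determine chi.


chi = 2 - 2g - b
= 2 - 2*33 - 2
= 2 - 66 - 2 = -66

-66


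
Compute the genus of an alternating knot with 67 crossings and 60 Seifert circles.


For alternating knots, g = (c - s + 1)/2.
= (67 - 60 + 1)/2
= 8/2 = 4

4


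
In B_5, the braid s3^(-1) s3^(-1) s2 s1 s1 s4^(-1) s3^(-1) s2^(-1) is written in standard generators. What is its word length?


The word length counts the number of generators (including inverses).
Listing each generator: s3^(-1), s3^(-1), s2, s1, s1, s4^(-1), s3^(-1), s2^(-1)
There are 8 generators in this braid word.

8


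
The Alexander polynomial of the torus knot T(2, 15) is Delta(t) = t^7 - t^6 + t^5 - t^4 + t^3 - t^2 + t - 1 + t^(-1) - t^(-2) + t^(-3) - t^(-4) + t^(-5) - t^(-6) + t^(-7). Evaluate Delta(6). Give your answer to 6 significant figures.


Substituting t = 6 into Delta(t) = t^7 - t^6 + t^5 - t^4 + t^3 - t^2 + t - 1 + t^(-1) - t^(-2) + t^(-3) - t^(-4) + t^(-5) - t^(-6) + t^(-7):
Term values: (279936) + (-46656) + (7776) + (-1296) + (216) + (-36) + (6) + (-1) + (0.166667) + (-0.0277778) + (0.00462963) + (-0.000771605) + (0.000128601) + (-2.14335e-05) + (3.57225e-06)
Sum = 239945.1429
Rounded to 6 significant figures: 239945

239945


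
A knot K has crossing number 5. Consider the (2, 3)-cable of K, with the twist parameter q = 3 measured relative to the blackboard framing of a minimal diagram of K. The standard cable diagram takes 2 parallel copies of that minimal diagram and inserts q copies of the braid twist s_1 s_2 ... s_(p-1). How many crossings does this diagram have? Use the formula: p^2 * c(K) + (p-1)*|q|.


Step 1: Each of the c(K) crossings of the companion diagram becomes p*p = p^2 crossings among the p parallel strands, and each of the |q| twists s_1 s_2 ... s_(p-1) adds (p-1) crossings.
  Crossings = p^2 * c(K) + (p-1)*|q|
Step 2: = 2^2 * 5 + (2-1)*3
Step 3: = 4*5 + 1*3
Step 4: = 20 + 3 = 23

23


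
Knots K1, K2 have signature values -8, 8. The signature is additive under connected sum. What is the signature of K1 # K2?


The signature is additive under connected sum.
signature(K1 # K2) = (-8) + (8)
= 0

0


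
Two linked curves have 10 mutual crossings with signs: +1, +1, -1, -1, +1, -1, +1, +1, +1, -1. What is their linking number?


Step 1: Count positive crossings: 6
Step 2: Count negative crossings: 4
Step 3: Sum of signs = 6 - 4 = 2
Step 4: Linking number = sum/2 = 2/2 = 1

1


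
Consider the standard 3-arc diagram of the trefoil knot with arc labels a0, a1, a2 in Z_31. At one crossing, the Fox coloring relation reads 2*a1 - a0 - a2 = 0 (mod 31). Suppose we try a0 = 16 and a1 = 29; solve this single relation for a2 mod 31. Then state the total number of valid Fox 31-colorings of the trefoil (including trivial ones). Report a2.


Step 1: Apply the given crossing relation 2*a1 - a0 - a2 = 0 (mod 31).
  a2 = 2*a1 - a0 mod 31
  a2 = 2*29 - 16 mod 31
  a2 = 58 - 16 mod 31
  a2 = 42 mod 31 = 11
Step 2: The trefoil has determinant 3.
  Number of Fox p-colorings (p prime) is p^2 if p = 3, else p.
  Since 31 does not divide 3, only trivial (constant) colorings exist.
  (So the trial a0 = 16, a1 = 29 with a0 != a1 does NOT extend to a valid coloring of the whole trefoil: the other two crossing relations require 3*(a1 - a0) = 0 (mod 31), which fails.)
  Total colorings = 31
Step 3: a2 = 11, total Fox 31-colorings = 31

11


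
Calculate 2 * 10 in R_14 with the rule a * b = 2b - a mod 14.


2 * 10 = 2*10 - 2 mod 14
= 20 - 2 mod 14
= 18 mod 14 = 4

4


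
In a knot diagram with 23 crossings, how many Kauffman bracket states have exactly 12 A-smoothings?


We choose which 12 of 23 crossings get A-smoothings.
C(23, 12) = 23! / (12! * 11!)
= 1352078

1352078


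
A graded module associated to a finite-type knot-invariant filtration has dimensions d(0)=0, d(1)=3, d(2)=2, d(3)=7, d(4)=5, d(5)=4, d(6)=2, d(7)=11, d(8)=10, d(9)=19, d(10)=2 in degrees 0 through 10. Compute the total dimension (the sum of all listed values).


Total dimension = d(0) + d(1) + ... + d(10)
= 0 + 3 + 2 + 7 + 5 + 4 + 2 + 11 + 10 + 19 + 2
= 65

65


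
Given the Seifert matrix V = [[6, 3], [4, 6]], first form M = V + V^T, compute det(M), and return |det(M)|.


Step 1: Form V + V^T where V = [[6, 3], [4, 6]]
  V^T = [[6, 4], [3, 6]]
  V + V^T = [[12, 7], [7, 12]]
Step 2: det(V + V^T) = 12*12 - 7*7
  = 144 - 49 = 95
Step 3: Knot determinant = |det(V + V^T)| = |95| = 95

95


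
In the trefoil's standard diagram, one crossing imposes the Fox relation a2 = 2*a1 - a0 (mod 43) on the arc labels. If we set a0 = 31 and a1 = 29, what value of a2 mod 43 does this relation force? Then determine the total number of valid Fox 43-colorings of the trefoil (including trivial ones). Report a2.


Step 1: Apply the given crossing relation 2*a1 - a0 - a2 = 0 (mod 43).
  a2 = 2*a1 - a0 mod 43
  a2 = 2*29 - 31 mod 43
  a2 = 58 - 31 mod 43
  a2 = 27 mod 43 = 27
Step 2: The trefoil has determinant 3.
  Number of Fox p-colorings (p prime) is p^2 if p = 3, else p.
  Since 43 does not divide 3, only trivial (constant) colorings exist.
  (So the trial a0 = 31, a1 = 29 with a0 != a1 does NOT extend to a valid coloring of the whole trefoil: the other two crossing relations require 3*(a1 - a0) = 0 (mod 43), which fails.)
  Total colorings = 43
Step 3: a2 = 27, total Fox 43-colorings = 43

27


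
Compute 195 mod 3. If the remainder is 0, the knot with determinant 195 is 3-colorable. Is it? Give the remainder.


Step 1: A knot is p-colorable if and only if p divides its determinant.
Step 2: Compute 195 mod 3.
195 = 65 * 3 + 0
Step 3: 195 mod 3 = 0
Step 4: The knot is 3-colorable: yes

0


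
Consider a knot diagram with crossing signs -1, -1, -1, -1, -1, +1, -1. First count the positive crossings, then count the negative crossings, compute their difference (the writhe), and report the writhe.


Step 1: Count positive crossings (+1).
Positive crossings: 1
Step 2: Count negative crossings (-1).
Negative crossings: 6
Step 3: Writhe = (positive) - (negative)
w = 1 - 6 = -5
Step 4: |w| = 5, and w is negative

-5


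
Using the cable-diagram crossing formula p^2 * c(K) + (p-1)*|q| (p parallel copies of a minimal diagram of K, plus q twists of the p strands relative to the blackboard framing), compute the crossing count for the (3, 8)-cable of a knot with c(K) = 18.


Step 1: Each of the c(K) crossings of the companion diagram becomes p*p = p^2 crossings among the p parallel strands, and each of the |q| twists s_1 s_2 ... s_(p-1) adds (p-1) crossings.
  Crossings = p^2 * c(K) + (p-1)*|q|
Step 2: = 3^2 * 18 + (3-1)*8
Step 3: = 9*18 + 2*8
Step 4: = 162 + 16 = 178

178


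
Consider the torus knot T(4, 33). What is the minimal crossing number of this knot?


For a torus knot T(p, q) with gcd(p,q)=1,
the crossing number is min(p*(q-1), q*(p-1)).
p*(q-1) = 4*32 = 128
q*(p-1) = 33*3 = 99
min(128, 99) = 99

99


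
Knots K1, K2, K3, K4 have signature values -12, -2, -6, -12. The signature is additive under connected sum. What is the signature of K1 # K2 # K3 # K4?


The signature is additive under connected sum.
signature(K1 # K2 # K3 # K4) = (-12) + (-2) + (-6) + (-12)
= -32

-32


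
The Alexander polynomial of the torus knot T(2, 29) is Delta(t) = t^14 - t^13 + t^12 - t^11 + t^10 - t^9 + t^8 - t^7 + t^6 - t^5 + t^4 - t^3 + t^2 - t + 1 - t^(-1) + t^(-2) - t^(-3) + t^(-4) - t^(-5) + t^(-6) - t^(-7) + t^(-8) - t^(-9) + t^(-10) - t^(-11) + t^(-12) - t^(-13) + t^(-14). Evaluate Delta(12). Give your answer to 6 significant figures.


Substituting t = 12 into Delta(t) = t^14 - t^13 + t^12 - t^11 + t^10 - t^9 + t^8 - t^7 + t^6 - t^5 + t^4 - t^3 + t^2 - t + 1 - t^(-1) + t^(-2) - t^(-3) + t^(-4) - t^(-5) + t^(-6) - t^(-7) + t^(-8) - t^(-9) + t^(-10) - t^(-11) + t^(-12) - t^(-13) + t^(-14):
Term values: (1283918464548864) + (-106993205379072) + (8916100448256) + (-743008370688) + (61917364224) + (-5159780352) + (429981696) + (-35831808) + (2985984) + (-248832) + (20736) + (-1728) + (144) + (-12) + (1) + (-0.0833333) + (0.00694444) + (-0.000578704) + (4.82253e-05) + (-4.01878e-06) + (3.34898e-07) + (-2.79082e-08) + (2.32568e-09) + (-1.93807e-10) + (1.61506e-11) + (-1.34588e-12) + (1.12157e-13) + (-9.34639e-15) + (7.78866e-16)
Sum = 1.185155506e+15
Rounded to 6 significant figures: 1.18516e+15

1.18516e+15


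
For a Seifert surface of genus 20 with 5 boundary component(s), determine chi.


chi = 2 - 2g - b
= 2 - 2*20 - 5
= 2 - 40 - 5 = -43

-43


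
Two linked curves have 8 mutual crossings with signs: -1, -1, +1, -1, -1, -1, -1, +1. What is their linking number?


Step 1: Count positive crossings: 2
Step 2: Count negative crossings: 6
Step 3: Sum of signs = 2 - 6 = -4
Step 4: Linking number = sum/2 = -4/2 = -2

-2


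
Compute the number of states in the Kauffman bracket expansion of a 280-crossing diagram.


Each crossing contributes 2 choices (A-smoothing or B-smoothing).
Total states = 2^280 = 1942668892225729070919461906823518906642406839052139521251812409738904285205208498176

1942668892225729070919461906823518906642406839052139521251812409738904285205208498176


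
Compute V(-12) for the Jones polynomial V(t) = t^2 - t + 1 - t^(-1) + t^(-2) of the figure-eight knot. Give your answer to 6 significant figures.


Substituting t = -12 into V(t) = t^2 - t + 1 - t^(-1) + t^(-2):
  (+)t^(2) = 144
  (-)t^(1) = 12
  (+)t^(0) = 1
  (-)t^(-1) = 0.0833333
  (+)t^(-2) = 0.00694444
Sum = (144) + (12) + (1) + (0.0833333) + (0.00694444)
= 157.0902778
Rounded to 6 significant figures: 157.09

157.09


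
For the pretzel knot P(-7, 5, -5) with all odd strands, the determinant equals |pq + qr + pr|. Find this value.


Step 1: Compute pq + qr + pr.
pq = (-7)*5 = -35
qr = 5*(-5) = -25
pr = (-7)*(-5) = 35
pq + qr + pr = -35 + (-25) + 35 = -25
Step 2: Take absolute value.
det(P(-7,5,-5)) = |-25| = 25

25


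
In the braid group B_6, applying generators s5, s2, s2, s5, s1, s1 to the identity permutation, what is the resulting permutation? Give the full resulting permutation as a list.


Starting with identity [1, 2, 3, 4, 5, 6].
Apply generators in sequence:
  After s5: [1, 2, 3, 4, 6, 5]
  After s2: [1, 3, 2, 4, 6, 5]
  After s2: [1, 2, 3, 4, 6, 5]
  After s5: [1, 2, 3, 4, 5, 6]
  After s1: [2, 1, 3, 4, 5, 6]
  After s1: [1, 2, 3, 4, 5, 6]
Final permutation: [1, 2, 3, 4, 5, 6]

[1, 2, 3, 4, 5, 6]


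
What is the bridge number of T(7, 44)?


The bridge number of T(p,q) is min(p,q).
min(7, 44) = 7

7


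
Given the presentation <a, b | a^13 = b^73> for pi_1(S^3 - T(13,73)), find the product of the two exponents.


The relation is a^13 = b^73.
Product of exponents = 13 * 73
= 949

949


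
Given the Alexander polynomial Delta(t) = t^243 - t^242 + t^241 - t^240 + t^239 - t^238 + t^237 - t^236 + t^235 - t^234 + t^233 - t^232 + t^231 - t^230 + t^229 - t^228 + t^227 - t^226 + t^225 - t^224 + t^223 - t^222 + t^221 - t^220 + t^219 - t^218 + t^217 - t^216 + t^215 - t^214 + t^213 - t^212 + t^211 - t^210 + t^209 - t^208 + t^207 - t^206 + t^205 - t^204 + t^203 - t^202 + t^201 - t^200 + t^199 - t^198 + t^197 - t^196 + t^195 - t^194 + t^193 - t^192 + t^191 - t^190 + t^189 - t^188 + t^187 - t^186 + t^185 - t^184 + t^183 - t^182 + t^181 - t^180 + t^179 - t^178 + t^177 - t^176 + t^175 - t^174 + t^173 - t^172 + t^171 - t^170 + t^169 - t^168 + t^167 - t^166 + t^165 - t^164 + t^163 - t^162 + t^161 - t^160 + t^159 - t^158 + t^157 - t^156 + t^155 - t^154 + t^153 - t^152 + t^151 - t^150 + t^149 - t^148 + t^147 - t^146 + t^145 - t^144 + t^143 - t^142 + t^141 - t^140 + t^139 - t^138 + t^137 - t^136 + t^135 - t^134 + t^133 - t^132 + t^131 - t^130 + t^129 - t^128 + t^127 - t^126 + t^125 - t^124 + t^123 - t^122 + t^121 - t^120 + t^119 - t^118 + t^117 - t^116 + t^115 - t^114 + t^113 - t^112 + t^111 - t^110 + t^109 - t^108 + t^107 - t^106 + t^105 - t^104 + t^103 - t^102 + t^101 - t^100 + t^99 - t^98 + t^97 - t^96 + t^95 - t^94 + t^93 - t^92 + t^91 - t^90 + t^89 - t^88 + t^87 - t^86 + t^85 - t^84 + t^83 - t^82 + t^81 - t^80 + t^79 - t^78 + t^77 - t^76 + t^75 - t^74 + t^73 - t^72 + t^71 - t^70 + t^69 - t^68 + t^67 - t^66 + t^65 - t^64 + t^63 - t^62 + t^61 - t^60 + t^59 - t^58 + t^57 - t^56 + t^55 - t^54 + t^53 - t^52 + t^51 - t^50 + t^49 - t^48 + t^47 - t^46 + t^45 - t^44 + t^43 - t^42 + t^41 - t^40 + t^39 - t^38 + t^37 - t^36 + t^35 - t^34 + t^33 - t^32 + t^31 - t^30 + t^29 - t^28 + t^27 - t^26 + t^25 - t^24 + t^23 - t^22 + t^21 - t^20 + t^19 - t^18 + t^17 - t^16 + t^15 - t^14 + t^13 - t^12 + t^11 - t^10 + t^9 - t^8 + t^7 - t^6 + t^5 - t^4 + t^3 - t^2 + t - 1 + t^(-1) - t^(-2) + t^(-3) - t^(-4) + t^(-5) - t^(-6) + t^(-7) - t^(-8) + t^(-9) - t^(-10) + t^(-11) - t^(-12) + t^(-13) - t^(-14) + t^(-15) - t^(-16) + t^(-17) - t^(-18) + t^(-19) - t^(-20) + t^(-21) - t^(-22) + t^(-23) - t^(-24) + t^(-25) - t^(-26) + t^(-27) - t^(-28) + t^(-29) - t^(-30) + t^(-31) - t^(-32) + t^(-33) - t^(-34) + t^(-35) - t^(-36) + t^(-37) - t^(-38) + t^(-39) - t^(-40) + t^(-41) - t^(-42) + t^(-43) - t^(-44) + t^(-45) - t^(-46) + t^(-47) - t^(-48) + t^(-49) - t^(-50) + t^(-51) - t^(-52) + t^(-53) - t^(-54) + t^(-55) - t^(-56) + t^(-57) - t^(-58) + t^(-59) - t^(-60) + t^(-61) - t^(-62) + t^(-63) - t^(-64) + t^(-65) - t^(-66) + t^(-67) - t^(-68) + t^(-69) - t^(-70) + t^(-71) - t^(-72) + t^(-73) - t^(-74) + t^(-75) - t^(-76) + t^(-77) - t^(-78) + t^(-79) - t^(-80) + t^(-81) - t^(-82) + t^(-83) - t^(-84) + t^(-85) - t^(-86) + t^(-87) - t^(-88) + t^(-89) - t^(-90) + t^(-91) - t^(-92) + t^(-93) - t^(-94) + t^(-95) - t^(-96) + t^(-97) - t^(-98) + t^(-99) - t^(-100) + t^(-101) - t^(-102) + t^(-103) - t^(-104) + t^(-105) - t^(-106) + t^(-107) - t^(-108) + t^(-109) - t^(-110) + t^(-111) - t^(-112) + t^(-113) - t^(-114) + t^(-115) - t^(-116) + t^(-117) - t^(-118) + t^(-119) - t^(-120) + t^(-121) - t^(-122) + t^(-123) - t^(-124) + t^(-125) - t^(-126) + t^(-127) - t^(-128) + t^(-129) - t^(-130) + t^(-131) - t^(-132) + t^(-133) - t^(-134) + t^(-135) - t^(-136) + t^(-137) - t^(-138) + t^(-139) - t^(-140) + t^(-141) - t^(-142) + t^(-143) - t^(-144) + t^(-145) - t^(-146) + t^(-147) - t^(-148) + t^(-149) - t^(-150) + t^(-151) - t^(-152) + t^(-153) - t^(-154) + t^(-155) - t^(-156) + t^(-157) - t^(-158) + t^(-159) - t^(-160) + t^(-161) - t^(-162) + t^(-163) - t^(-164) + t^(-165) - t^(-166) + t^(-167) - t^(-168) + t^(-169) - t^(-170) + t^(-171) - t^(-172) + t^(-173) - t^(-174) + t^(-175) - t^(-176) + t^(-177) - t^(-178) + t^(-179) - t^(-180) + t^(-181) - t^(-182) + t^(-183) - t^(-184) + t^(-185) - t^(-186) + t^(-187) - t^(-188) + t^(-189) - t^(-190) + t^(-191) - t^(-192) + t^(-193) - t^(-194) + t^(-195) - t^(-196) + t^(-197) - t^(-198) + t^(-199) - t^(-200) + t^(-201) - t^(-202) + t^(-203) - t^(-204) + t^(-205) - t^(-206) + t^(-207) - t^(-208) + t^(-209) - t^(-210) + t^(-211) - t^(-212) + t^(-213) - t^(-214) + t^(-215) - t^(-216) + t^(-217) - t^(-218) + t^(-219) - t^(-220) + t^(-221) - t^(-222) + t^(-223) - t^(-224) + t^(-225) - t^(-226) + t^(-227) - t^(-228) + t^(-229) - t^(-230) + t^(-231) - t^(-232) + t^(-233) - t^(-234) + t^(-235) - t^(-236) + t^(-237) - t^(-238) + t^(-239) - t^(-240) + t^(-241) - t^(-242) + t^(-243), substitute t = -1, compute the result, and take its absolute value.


Step 1: The polynomial has 487 terms with alternating signs, exponents from 243 down to -243.
Step 2: Substitute t = -1. The i-th term has coefficient (-1)^i and exponent (m-i),
  so its value is (-1)^i * (-1)^(m-i) = (-1)^m = -1 for every i.
Step 3: All 487 terms equal -1, so Delta(-1) = 487 * (-1) = -487
Step 4: |Delta(-1)| = 487

487


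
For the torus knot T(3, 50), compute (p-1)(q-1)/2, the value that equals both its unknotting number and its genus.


For a torus knot T(p,q), both the unknotting number and genus equal (p-1)(q-1)/2.
= (3-1)(50-1)/2
= 2*49/2
= 98/2 = 49

49


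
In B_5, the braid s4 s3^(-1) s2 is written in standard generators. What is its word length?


The word length counts the number of generators (including inverses).
Listing each generator: s4, s3^(-1), s2
There are 3 generators in this braid word.

3


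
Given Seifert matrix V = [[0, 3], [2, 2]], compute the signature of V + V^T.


Step 1: V + V^T = [[0, 5], [5, 4]]
Step 2: trace = 4, det = -25
Step 3: Discriminant = 4^2 - 4*(-25) = 116
Step 4: Eigenvalues: 7.38516, -3.38516
Step 5: Signature = (# positive eigenvalues) - (# negative eigenvalues) = 0

0


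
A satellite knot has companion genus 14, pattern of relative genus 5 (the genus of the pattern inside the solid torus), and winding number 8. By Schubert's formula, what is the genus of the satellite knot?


Schubert: g(satellite) = g_rel(pattern) + |winding| * g(companion),
where g_rel(pattern) is the genus of the pattern relative to the solid torus.
= 5 + 8 * 14
= 5 + 112 = 117

117


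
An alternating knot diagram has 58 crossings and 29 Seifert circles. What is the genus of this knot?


For alternating knots, g = (c - s + 1)/2.
= (58 - 29 + 1)/2
= 30/2 = 15

15


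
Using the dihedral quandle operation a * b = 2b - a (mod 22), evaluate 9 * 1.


9 * 1 = 2*1 - 9 mod 22
= 2 - 9 mod 22
= -7 mod 22 = 15

15


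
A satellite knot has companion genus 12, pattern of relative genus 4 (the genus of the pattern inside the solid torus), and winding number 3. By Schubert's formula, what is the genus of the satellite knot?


Schubert: g(satellite) = g_rel(pattern) + |winding| * g(companion),
where g_rel(pattern) is the genus of the pattern relative to the solid torus.
= 4 + 3 * 12
= 4 + 36 = 40

40


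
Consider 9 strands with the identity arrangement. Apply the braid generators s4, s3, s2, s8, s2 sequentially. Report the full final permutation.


Starting with identity [1, 2, 3, 4, 5, 6, 7, 8, 9].
Apply generators in sequence:
  After s4: [1, 2, 3, 5, 4, 6, 7, 8, 9]
  After s3: [1, 2, 5, 3, 4, 6, 7, 8, 9]
  After s2: [1, 5, 2, 3, 4, 6, 7, 8, 9]
  After s8: [1, 5, 2, 3, 4, 6, 7, 9, 8]
  After s2: [1, 2, 5, 3, 4, 6, 7, 9, 8]
Final permutation: [1, 2, 5, 3, 4, 6, 7, 9, 8]

[1, 2, 5, 3, 4, 6, 7, 9, 8]


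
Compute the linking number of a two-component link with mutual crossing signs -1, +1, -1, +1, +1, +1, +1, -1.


Step 1: Count positive crossings: 5
Step 2: Count negative crossings: 3
Step 3: Sum of signs = 5 - 3 = 2
Step 4: Linking number = sum/2 = 2/2 = 1

1


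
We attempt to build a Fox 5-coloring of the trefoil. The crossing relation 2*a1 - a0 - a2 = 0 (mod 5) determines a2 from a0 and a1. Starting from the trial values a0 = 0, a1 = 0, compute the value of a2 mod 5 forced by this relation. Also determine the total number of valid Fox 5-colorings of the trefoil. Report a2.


Step 1: Apply the given crossing relation 2*a1 - a0 - a2 = 0 (mod 5).
  a2 = 2*a1 - a0 mod 5
  a2 = 2*0 - 0 mod 5
  a2 = 0 - 0 mod 5
  a2 = 0 mod 5 = 0
Step 2: The trefoil has determinant 3.
  Number of Fox p-colorings (p prime) is p^2 if p = 3, else p.
  Since 5 does not divide 3, only trivial (constant) colorings exist.
  (Here a0 = a1 = a2 = 0, the constant coloring, which is valid.)
  Total colorings = 5
Step 3: a2 = 0, total Fox 5-colorings = 5

0


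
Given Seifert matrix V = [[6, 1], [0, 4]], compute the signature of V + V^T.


Step 1: V + V^T = [[12, 1], [1, 8]]
Step 2: trace = 20, det = 95
Step 3: Discriminant = 20^2 - 4*95 = 20
Step 4: Eigenvalues: 12.2361, 7.76393
Step 5: Signature = (# positive eigenvalues) - (# negative eigenvalues) = 2

2


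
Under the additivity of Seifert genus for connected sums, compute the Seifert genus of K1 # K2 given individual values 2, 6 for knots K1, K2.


The Seifert genus is additive under connected sum.
Seifert genus(K1 # K2) = (2) + (6)
= 8

8


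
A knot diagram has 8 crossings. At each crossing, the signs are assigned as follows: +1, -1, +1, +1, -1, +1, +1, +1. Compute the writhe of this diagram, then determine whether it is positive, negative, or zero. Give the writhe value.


Step 1: Count positive crossings (+1).
Positive crossings: 6
Step 2: Count negative crossings (-1).
Negative crossings: 2
Step 3: Writhe = (positive) - (negative)
w = 6 - 2 = 4
Step 4: |w| = 4, and w is positive

4


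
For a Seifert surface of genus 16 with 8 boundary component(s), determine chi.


chi = 2 - 2g - b
= 2 - 2*16 - 8
= 2 - 32 - 8 = -38

-38


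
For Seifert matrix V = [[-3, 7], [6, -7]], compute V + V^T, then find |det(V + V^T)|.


Step 1: Form V + V^T where V = [[-3, 7], [6, -7]]
  V^T = [[-3, 6], [7, -7]]
  V + V^T = [[-6, 13], [13, -14]]
Step 2: det(V + V^T) = (-6)*(-14) - 13*13
  = 84 - 169 = -85
Step 3: Knot determinant = |det(V + V^T)| = |-85| = 85

85


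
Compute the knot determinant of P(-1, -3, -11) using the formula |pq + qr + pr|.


Step 1: Compute pq + qr + pr.
pq = (-1)*(-3) = 3
qr = (-3)*(-11) = 33
pr = (-1)*(-11) = 11
pq + qr + pr = 3 + 33 + 11 = 47
Step 2: Take absolute value.
det(P(-1,-3,-11)) = |47| = 47

47


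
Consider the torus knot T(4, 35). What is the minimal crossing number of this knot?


For a torus knot T(p, q) with gcd(p,q)=1,
the crossing number is min(p*(q-1), q*(p-1)).
p*(q-1) = 4*34 = 136
q*(p-1) = 35*3 = 105
min(136, 105) = 105

105


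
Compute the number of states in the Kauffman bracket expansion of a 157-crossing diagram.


Each crossing contributes 2 choices (A-smoothing or B-smoothing).
Total states = 2^157 = 182687704666362864775460604089535377456991567872

182687704666362864775460604089535377456991567872


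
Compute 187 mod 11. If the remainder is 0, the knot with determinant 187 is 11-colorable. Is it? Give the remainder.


Step 1: A knot is p-colorable if and only if p divides its determinant.
Step 2: Compute 187 mod 11.
187 = 17 * 11 + 0
Step 3: 187 mod 11 = 0
Step 4: The knot is 11-colorable: yes

0


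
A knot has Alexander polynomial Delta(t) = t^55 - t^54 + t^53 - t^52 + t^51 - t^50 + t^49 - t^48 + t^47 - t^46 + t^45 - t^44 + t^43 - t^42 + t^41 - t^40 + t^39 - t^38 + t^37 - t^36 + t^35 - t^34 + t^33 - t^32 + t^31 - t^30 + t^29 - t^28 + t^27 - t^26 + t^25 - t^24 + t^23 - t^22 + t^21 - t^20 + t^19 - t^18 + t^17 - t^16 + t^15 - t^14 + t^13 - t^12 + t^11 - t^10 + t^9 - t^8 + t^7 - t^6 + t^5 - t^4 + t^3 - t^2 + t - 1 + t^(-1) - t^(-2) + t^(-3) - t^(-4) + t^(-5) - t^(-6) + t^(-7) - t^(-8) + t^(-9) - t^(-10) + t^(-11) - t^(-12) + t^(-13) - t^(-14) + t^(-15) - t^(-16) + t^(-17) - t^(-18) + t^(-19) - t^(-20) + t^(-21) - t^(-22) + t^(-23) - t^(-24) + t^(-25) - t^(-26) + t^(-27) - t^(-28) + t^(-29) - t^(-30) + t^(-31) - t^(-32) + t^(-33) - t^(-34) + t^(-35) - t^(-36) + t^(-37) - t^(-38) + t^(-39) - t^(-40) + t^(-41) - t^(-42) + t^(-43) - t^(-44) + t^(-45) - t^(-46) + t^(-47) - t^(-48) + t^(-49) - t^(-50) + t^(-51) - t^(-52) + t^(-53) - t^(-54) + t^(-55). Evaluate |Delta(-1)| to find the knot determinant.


Step 1: The polynomial has 111 terms with alternating signs, exponents from 55 down to -55.
Step 2: Substitute t = -1. The i-th term has coefficient (-1)^i and exponent (m-i),
  so its value is (-1)^i * (-1)^(m-i) = (-1)^m = -1 for every i.
Step 3: All 111 terms equal -1, so Delta(-1) = 111 * (-1) = -111
Step 4: |Delta(-1)| = 111

111


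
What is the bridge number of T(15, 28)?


The bridge number of T(p,q) is min(p,q).
min(15, 28) = 15

15


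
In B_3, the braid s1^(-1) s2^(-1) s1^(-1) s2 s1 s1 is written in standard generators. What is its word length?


The word length counts the number of generators (including inverses).
Listing each generator: s1^(-1), s2^(-1), s1^(-1), s2, s1, s1
There are 6 generators in this braid word.

6


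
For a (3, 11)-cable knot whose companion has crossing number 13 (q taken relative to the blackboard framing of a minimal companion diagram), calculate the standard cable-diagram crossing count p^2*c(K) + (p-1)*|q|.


Step 1: Each of the c(K) crossings of the companion diagram becomes p*p = p^2 crossings among the p parallel strands, and each of the |q| twists s_1 s_2 ... s_(p-1) adds (p-1) crossings.
  Crossings = p^2 * c(K) + (p-1)*|q|
Step 2: = 3^2 * 13 + (3-1)*11
Step 3: = 9*13 + 2*11
Step 4: = 117 + 22 = 139

139


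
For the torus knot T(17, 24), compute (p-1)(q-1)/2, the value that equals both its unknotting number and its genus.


For a torus knot T(p,q), both the unknotting number and genus equal (p-1)(q-1)/2.
= (17-1)(24-1)/2
= 16*23/2
= 368/2 = 184

184


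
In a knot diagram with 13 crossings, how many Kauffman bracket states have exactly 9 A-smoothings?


We choose which 9 of 13 crossings get A-smoothings.
C(13, 9) = 13! / (9! * 4!)
= 715

715


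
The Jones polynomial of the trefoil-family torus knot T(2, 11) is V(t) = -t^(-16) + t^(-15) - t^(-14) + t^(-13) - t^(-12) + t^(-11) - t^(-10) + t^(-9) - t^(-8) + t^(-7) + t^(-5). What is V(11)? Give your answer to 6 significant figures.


Substituting t = 11 into V(t) = -t^(-16) + t^(-15) - t^(-14) + t^(-13) - t^(-12) + t^(-11) - t^(-10) + t^(-9) - t^(-8) + t^(-7) + t^(-5):
  (-)t^(-16) = -2.17629e-17
  (+)t^(-15) = 2.39392e-16
  (-)t^(-14) = -2.63331e-15
  (+)t^(-13) = 2.89664e-14
  (-)t^(-12) = -3.18631e-13
  (+)t^(-11) = 3.50494e-12
  (-)t^(-10) = -3.85543e-11
  (+)t^(-9) = 4.24098e-10
  (-)t^(-8) = -4.66507e-09
  (+)t^(-7) = 5.13158e-08
  (+)t^(-5) = 6.20921e-06
Sum = (-2.17629e-17) + (2.39392e-16) + (-2.63331e-15) + (2.89664e-14) + (-3.18631e-13) + (3.50494e-12) + (-3.85543e-11) + (4.24098e-10) + (-4.66507e-09) + (5.13158e-08) + (6.20921e-06)
= 6.256252725e-06
Rounded to 6 significant figures: 6.25625e-06

6.25625e-06


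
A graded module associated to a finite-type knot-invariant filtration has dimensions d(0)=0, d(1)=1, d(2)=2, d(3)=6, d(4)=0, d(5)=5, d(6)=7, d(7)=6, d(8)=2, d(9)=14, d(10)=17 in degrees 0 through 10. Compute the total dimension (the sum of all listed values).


Total dimension = d(0) + d(1) + ... + d(10)
= 0 + 1 + 2 + 6 + 0 + 5 + 7 + 6 + 2 + 14 + 17
= 60

60


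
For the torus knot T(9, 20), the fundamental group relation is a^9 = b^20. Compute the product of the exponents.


The relation is a^9 = b^20.
Product of exponents = 9 * 20
= 180

180


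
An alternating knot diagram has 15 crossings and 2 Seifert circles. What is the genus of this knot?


For alternating knots, g = (c - s + 1)/2.
= (15 - 2 + 1)/2
= 14/2 = 7

7


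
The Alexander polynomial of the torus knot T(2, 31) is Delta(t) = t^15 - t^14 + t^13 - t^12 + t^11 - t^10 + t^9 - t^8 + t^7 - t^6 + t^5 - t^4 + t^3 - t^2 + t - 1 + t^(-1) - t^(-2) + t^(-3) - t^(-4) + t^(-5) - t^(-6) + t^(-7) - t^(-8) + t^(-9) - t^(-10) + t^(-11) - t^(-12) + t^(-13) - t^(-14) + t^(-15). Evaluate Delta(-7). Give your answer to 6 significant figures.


Substituting t = -7 into Delta(t) = t^15 - t^14 + t^13 - t^12 + t^11 - t^10 + t^9 - t^8 + t^7 - t^6 + t^5 - t^4 + t^3 - t^2 + t - 1 + t^(-1) - t^(-2) + t^(-3) - t^(-4) + t^(-5) - t^(-6) + t^(-7) - t^(-8) + t^(-9) - t^(-10) + t^(-11) - t^(-12) + t^(-13) - t^(-14) + t^(-15):
Term values: (-4747561509943) + (-678223072849) + (-96889010407) + (-13841287201) + (-1977326743) + (-282475249) + (-40353607) + (-5764801) + (-823543) + (-117649) + (-16807) + (-2401) + (-343) + (-49) + (-7) + (-1) + (-0.142857) + (-0.0204082) + (-0.00291545) + (-0.000416493) + (-5.9499e-05) + (-8.49986e-06) + (-1.21427e-06) + (-1.73467e-07) + (-2.47809e-08) + (-3.54013e-09) + (-5.05733e-10) + (-7.22476e-11) + (-1.03211e-11) + (-1.47444e-12) + (-2.10634e-13)
Sum = -5.538821762e+12
Rounded to 6 significant figures: -5.53882e+12

-5.53882e+12


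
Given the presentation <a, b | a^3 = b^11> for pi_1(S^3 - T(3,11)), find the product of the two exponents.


The relation is a^3 = b^11.
Product of exponents = 3 * 11
= 33

33


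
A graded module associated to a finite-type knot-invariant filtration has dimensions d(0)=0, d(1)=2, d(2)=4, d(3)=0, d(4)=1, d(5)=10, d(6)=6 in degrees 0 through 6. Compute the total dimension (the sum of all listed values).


Total dimension = d(0) + d(1) + ... + d(6)
= 0 + 2 + 4 + 0 + 1 + 10 + 6
= 23

23


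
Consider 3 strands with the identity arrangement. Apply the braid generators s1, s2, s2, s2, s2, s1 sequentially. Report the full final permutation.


Starting with identity [1, 2, 3].
Apply generators in sequence:
  After s1: [2, 1, 3]
  After s2: [2, 3, 1]
  After s2: [2, 1, 3]
  After s2: [2, 3, 1]
  After s2: [2, 1, 3]
  After s1: [1, 2, 3]
Final permutation: [1, 2, 3]

[1, 2, 3]


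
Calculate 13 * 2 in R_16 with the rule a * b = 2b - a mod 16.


13 * 2 = 2*2 - 13 mod 16
= 4 - 13 mod 16
= -9 mod 16 = 7

7


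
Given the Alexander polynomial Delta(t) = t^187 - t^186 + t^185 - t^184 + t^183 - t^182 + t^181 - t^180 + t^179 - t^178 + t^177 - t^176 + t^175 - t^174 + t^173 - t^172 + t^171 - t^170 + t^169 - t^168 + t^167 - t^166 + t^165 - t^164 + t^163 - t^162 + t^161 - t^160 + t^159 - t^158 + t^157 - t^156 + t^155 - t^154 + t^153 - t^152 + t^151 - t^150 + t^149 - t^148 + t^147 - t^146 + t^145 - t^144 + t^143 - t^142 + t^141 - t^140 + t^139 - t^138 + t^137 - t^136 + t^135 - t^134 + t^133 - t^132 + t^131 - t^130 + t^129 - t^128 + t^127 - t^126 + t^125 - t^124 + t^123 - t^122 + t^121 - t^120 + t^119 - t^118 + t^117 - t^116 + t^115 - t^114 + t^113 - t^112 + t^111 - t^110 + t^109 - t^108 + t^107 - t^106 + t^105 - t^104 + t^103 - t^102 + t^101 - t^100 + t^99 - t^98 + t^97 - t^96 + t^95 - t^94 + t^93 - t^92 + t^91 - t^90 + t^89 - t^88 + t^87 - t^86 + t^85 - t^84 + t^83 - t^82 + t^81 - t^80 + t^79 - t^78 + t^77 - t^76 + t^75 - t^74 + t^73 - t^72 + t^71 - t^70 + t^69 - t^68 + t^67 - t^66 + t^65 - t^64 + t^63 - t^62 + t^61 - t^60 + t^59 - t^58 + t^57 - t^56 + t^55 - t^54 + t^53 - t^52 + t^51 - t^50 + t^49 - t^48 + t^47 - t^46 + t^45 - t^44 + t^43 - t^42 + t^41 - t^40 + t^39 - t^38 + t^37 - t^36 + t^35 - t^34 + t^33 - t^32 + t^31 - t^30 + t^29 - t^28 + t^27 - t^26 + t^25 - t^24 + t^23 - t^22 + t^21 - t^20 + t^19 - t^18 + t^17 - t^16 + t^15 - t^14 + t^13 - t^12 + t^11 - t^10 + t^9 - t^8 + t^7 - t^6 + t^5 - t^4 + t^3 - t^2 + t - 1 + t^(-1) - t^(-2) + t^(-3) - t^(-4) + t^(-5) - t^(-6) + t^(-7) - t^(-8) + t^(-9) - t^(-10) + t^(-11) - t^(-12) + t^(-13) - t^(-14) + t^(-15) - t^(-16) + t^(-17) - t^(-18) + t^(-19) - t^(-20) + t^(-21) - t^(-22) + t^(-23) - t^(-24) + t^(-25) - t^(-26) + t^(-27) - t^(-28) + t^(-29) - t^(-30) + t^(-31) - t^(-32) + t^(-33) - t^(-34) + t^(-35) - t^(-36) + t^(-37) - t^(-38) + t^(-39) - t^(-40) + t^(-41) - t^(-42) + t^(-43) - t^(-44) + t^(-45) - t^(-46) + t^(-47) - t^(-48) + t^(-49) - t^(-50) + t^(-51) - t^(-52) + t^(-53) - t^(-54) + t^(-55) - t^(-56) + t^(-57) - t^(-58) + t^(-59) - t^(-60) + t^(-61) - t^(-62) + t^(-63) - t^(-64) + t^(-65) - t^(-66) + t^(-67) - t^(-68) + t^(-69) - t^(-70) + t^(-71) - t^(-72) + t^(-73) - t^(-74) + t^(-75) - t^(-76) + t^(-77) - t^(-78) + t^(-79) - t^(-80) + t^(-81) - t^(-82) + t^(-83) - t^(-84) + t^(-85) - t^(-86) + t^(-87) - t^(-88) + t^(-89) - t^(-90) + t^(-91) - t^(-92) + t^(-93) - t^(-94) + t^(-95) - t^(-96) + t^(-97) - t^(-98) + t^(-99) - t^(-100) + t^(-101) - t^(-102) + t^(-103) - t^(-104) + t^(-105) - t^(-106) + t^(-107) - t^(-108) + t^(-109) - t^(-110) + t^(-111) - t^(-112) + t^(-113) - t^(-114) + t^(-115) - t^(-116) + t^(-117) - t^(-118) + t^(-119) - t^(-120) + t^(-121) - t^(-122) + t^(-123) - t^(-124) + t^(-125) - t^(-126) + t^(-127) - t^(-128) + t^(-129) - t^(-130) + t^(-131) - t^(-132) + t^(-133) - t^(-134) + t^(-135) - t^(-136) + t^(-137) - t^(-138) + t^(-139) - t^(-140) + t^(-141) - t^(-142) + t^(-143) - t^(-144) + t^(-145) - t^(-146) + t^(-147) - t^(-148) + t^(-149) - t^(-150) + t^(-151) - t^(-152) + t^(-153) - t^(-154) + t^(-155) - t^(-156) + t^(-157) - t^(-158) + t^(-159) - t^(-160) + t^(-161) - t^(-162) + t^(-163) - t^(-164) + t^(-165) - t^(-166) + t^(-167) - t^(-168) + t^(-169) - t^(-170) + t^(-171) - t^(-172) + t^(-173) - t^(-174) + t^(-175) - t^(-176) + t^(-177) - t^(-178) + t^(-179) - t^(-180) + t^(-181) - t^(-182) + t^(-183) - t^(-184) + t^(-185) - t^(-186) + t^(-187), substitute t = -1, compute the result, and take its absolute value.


Step 1: The polynomial has 375 terms with alternating signs, exponents from 187 down to -187.
Step 2: Substitute t = -1. The i-th term has coefficient (-1)^i and exponent (m-i),
  so its value is (-1)^i * (-1)^(m-i) = (-1)^m = -1 for every i.
Step 3: All 375 terms equal -1, so Delta(-1) = 375 * (-1) = -375
Step 4: |Delta(-1)| = 375

375
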